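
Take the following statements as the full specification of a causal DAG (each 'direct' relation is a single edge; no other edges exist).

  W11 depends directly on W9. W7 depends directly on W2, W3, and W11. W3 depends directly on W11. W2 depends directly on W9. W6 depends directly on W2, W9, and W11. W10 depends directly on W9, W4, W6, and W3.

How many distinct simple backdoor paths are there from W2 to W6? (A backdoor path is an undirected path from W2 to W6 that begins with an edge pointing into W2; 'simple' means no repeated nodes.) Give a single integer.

A backdoor path from W2 to W6 is any simple undirected path whose first edge points into W2 (i.e. leaves W2 via a parent).
Parents of W2: {W9}.
Enumerating:
  P1: W2 <- W9 -> W11 -> W3 -> W10 <- W6
  P2: W2 <- W9 -> W11 -> W6
  P3: W2 <- W9 -> W11 -> W7 <- W3 -> W10 <- W6
  P4: W2 <- W9 -> W6
  P5: W2 <- W9 -> W10 <- W3 <- W11 -> W6
  P6: W2 <- W9 -> W10 <- W3 -> W7 <- W11 -> W6
  P7: W2 <- W9 -> W10 <- W6
That exhausts the simple backdoor paths. Count: 7.

7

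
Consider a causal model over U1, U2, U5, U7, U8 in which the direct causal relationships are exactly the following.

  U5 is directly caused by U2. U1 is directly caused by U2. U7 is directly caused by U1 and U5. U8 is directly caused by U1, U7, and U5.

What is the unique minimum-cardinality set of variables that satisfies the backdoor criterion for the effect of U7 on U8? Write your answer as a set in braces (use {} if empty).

Variables eligible for adjustment (non-descendants of U7, excluding U7 and U8): {U1, U2, U5}.
Backdoor paths from U7 to U8:
  P1: U7 <- U1 <- U2 -> U5 -> U8
  P2: U7 <- U1 -> U8
  P3: U7 <- U5 <- U2 -> U1 -> U8
  P4: U7 <- U5 -> U8
The empty set is not sufficient: P1 (U7 <- U1 <- U2 -> U5 -> U8) has no collider blocking it and no conditioned non-collider, so it is open.
Try {U1, U5}:
  P1: blocked at chain node U1 ∈ conditioning set.
  P2: blocked at fork node U1 ∈ conditioning set.
  P3: blocked at chain node U5 ∈ conditioning set.
  P4: blocked at fork node U5 ∈ conditioning set.
{U1, U5} contains no descendant of U7 and blocks every backdoor path.
Every element of {U1, U5} is needed (dropping U1 leaves P2 open; dropping U5 leaves P4 open), so no proper subset is valid.
Among all size-2 subsets of the eligible variables, only {U1, U5} blocks every backdoor path, so it is the unique smallest valid adjustment set.

{U1, U5}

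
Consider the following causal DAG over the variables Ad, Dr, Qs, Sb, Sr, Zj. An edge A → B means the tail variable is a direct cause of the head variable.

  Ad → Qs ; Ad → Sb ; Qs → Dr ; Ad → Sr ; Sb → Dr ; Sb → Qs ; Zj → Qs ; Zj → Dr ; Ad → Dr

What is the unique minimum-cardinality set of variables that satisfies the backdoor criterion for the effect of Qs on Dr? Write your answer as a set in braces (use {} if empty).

Variables eligible for adjustment (non-descendants of Qs, excluding Qs and Dr): {Ad, Sb, Sr, Zj}.
Backdoor paths from Qs to Dr:
  P1: Qs <- Ad -> Sb -> Dr
  P2: Qs <- Ad -> Dr
  P3: Qs <- Zj -> Dr
  P4: Qs <- Sb <- Ad -> Dr
  P5: Qs <- Sb -> Dr
The empty set is not sufficient: P1 (Qs <- Ad -> Sb -> Dr) has no collider blocking it and no conditioned non-collider, so it is open.
Try {Ad, Sb, Zj}:
  P1: blocked at fork node Ad ∈ conditioning set.
  P2: blocked at fork node Ad ∈ conditioning set.
  P3: blocked at fork node Zj ∈ conditioning set.
  P4: blocked at chain node Sb ∈ conditioning set.
  P5: blocked at fork node Sb ∈ conditioning set.
{Ad, Sb, Zj} contains no descendant of Qs and blocks every backdoor path.
Every element of {Ad, Sb, Zj} is needed (dropping Ad leaves P2 open; dropping Sb leaves P5 open; dropping Zj leaves P3 open), so no proper subset is valid.
Among all size-3 subsets of the eligible variables, only {Ad, Sb, Zj} blocks every backdoor path, so it is the unique smallest valid adjustment set.

{Ad, Sb, Zj}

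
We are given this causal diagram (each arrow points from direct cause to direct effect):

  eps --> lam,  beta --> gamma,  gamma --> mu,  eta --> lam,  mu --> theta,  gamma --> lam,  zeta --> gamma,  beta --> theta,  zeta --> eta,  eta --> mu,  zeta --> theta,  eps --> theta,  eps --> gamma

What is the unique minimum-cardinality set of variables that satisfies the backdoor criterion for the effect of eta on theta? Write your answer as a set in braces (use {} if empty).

{zeta}

Variables eligible for adjustment (non-descendants of eta, excluding eta and theta): {beta, eps, gamma, zeta}.
Backdoor paths from eta to theta:
  P1: eta <- zeta -> gamma <- eps -> theta
  P2: eta <- zeta -> gamma <- beta -> theta
  P3: eta <- zeta -> gamma -> mu -> theta
  P4: eta <- zeta -> gamma -> lam <- eps -> theta
  P5: eta <- zeta -> theta
The empty set is not sufficient: P3 (eta <- zeta -> gamma -> mu -> theta) has no collider blocking it and no conditioned non-collider, so it is open.
Try {zeta}:
  P1: blocked at fork node zeta ∈ conditioning set.
  P2: blocked at fork node zeta ∈ conditioning set.
  P3: blocked at fork node zeta ∈ conditioning set.
  P4: blocked at fork node zeta ∈ conditioning set.
  P5: blocked at fork node zeta ∈ conditioning set.
{zeta} contains no descendant of eta and blocks every backdoor path.
No other singleton works — e.g. {eps} leaves P3 open — so {zeta} is the unique smallest valid adjustment set.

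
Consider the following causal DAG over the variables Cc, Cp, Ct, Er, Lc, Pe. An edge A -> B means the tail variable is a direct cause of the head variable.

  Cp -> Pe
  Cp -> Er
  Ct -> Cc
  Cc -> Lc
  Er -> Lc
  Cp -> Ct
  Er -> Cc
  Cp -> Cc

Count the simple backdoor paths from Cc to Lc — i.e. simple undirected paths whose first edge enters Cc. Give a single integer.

A backdoor path from Cc to Lc is any simple undirected path whose first edge points into Cc (i.e. leaves Cc via a parent).
Parents of Cc: {Cp, Ct, Er}.
Enumerating:
  P1: Cc <- Cp -> Er -> Lc
  P2: Cc <- Ct <- Cp -> Er -> Lc
  P3: Cc <- Er -> Lc
That exhausts the simple backdoor paths. Count: 3.

3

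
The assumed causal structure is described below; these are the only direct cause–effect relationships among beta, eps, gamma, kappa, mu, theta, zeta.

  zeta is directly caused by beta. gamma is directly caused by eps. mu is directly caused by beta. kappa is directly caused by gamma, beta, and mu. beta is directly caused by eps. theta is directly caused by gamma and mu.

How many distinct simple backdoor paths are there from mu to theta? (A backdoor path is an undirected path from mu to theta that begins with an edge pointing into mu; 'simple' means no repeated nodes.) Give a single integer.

A backdoor path from mu to theta is any simple undirected path whose first edge points into mu (i.e. leaves mu via a parent).
Parents of mu: {beta}.
Enumerating:
  P1: mu <- beta <- eps -> gamma -> theta
  P2: mu <- beta -> kappa <- gamma -> theta
That exhausts the simple backdoor paths. Count: 2.

2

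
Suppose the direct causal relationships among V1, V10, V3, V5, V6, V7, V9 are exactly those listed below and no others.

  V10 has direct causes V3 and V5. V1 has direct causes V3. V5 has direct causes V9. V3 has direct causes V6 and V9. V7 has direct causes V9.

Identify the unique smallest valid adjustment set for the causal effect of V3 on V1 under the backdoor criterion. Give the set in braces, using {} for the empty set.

Variables eligible for adjustment (non-descendants of V3, excluding V3 and V1): {V5, V6, V7, V9}.
Backdoor paths from V3 to V1:
  (none)
With no backdoor paths the empty set already satisfies the criterion, and it is trivially minimal.

{}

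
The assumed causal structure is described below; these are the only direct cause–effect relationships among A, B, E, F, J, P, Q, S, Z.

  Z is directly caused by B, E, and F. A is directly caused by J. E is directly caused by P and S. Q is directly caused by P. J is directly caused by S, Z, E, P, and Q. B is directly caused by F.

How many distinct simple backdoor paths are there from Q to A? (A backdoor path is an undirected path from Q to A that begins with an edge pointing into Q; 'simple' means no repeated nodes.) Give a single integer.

4

A backdoor path from Q to A is any simple undirected path whose first edge points into Q (i.e. leaves Q via a parent).
Parents of Q: {P}.
Enumerating:
  P1: Q <- P -> E <- S -> J -> A
  P2: Q <- P -> E -> Z -> J -> A
  P3: Q <- P -> E -> J -> A
  P4: Q <- P -> J -> A
That exhausts the simple backdoor paths. Count: 4.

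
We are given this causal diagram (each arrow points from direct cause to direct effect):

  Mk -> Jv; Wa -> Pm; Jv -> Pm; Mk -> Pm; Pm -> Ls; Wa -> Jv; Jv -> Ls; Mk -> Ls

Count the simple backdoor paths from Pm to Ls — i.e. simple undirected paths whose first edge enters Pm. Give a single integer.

6

A backdoor path from Pm to Ls is any simple undirected path whose first edge points into Pm (i.e. leaves Pm via a parent).
Parents of Pm: {Jv, Mk, Wa}.
Enumerating:
  P1: Pm <- Mk -> Jv -> Ls
  P2: Pm <- Mk -> Ls
  P3: Pm <- Wa -> Jv <- Mk -> Ls
  P4: Pm <- Wa -> Jv -> Ls
  P5: Pm <- Jv <- Mk -> Ls
  P6: Pm <- Jv -> Ls
That exhausts the simple backdoor paths. Count: 6.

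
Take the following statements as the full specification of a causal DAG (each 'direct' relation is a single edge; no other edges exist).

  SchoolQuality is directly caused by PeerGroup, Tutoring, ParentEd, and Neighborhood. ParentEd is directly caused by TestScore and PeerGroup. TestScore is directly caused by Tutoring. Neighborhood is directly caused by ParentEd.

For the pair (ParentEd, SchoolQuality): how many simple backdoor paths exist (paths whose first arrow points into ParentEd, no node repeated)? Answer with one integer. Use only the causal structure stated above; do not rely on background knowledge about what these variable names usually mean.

2

A backdoor path from ParentEd to SchoolQuality is any simple undirected path whose first edge points into ParentEd (i.e. leaves ParentEd via a parent).
Parents of ParentEd: {PeerGroup, TestScore}.
Enumerating:
  P1: ParentEd <- PeerGroup -> SchoolQuality
  P2: ParentEd <- TestScore <- Tutoring -> SchoolQuality
That exhausts the simple backdoor paths. Count: 2.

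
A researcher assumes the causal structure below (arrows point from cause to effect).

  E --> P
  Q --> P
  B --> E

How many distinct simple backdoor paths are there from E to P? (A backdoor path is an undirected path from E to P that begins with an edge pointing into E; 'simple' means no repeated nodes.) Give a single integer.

A backdoor path from E to P is any simple undirected path whose first edge points into E (i.e. leaves E via a parent).
Parents of E: {B}.
No simple path from any parent of E reaches P without revisiting E, so there are no backdoor paths.

0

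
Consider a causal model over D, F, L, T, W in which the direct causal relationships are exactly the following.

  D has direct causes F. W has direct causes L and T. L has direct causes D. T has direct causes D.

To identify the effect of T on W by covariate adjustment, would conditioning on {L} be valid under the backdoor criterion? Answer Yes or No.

Backdoor paths from T to W (paths whose first edge points into T):
  P1: T <- D -> L -> W
Condition 1 (no descendant of T in the set): holds — descendants of T are {W}; none are in {L}.
Condition 2 (every backdoor path blocked by {L}):
  P1: blocked at chain node L ∈ conditioning set.
{L} satisfies the backdoor criterion.

Yes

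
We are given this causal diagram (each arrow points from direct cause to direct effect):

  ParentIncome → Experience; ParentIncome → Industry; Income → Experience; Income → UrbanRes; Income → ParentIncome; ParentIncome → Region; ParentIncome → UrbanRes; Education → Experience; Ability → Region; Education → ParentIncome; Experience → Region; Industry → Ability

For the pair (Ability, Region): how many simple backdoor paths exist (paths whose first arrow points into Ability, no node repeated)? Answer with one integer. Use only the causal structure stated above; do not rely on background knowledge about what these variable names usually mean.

5

A backdoor path from Ability to Region is any simple undirected path whose first edge points into Ability (i.e. leaves Ability via a parent).
Parents of Ability: {Industry}.
Enumerating:
  P1: Ability <- Industry <- ParentIncome <- Education -> Experience -> Region
  P2: Ability <- Industry <- ParentIncome <- Income -> Experience -> Region
  P3: Ability <- Industry <- ParentIncome -> UrbanRes <- Income -> Experience -> Region
  P4: Ability <- Industry <- ParentIncome -> Experience -> Region
  P5: Ability <- Industry <- ParentIncome -> Region
That exhausts the simple backdoor paths. Count: 5.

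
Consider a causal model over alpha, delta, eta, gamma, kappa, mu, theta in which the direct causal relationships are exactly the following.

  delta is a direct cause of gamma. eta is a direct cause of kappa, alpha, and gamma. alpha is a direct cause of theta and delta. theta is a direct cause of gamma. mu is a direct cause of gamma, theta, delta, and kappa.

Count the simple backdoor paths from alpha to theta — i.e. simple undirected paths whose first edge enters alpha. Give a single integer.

A backdoor path from alpha to theta is any simple undirected path whose first edge points into alpha (i.e. leaves alpha via a parent).
Parents of alpha: {eta}.
Enumerating:
  P1: alpha <- eta -> kappa <- mu -> delta -> gamma <- theta
  P2: alpha <- eta -> kappa <- mu -> theta
  P3: alpha <- eta -> kappa <- mu -> gamma <- theta
  P4: alpha <- eta -> gamma <- mu -> theta
  P5: alpha <- eta -> gamma <- delta <- mu -> theta
  P6: alpha <- eta -> gamma <- theta
That exhausts the simple backdoor paths. Count: 6.

6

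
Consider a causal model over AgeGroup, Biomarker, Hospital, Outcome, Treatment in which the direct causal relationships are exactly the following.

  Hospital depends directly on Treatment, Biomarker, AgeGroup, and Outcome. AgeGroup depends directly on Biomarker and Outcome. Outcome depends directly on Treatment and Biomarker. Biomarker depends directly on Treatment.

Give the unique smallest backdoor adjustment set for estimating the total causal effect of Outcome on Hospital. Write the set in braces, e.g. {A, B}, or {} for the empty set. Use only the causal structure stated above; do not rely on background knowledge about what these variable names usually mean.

Variables eligible for adjustment (non-descendants of Outcome, excluding Outcome and Hospital): {Biomarker, Treatment}.
Backdoor paths from Outcome to Hospital:
  P1: Outcome <- Treatment -> Biomarker -> AgeGroup -> Hospital
  P2: Outcome <- Treatment -> Biomarker -> Hospital
  P3: Outcome <- Treatment -> Hospital
  P4: Outcome <- Biomarker <- Treatment -> Hospital
  P5: Outcome <- Biomarker -> AgeGroup -> Hospital
  P6: Outcome <- Biomarker -> Hospital
The empty set is not sufficient: P1 (Outcome <- Treatment -> Biomarker -> AgeGroup -> Hospital) has no collider blocking it and no conditioned non-collider, so it is open.
Try {Biomarker, Treatment}:
  P1: blocked at fork node Treatment ∈ conditioning set.
  P2: blocked at fork node Treatment ∈ conditioning set.
  P3: blocked at fork node Treatment ∈ conditioning set.
  P4: blocked at chain node Biomarker ∈ conditioning set.
  P5: blocked at fork node Biomarker ∈ conditioning set.
  P6: blocked at fork node Biomarker ∈ conditioning set.
{Biomarker, Treatment} contains no descendant of Outcome and blocks every backdoor path.
Every element of {Biomarker, Treatment} is needed (dropping Biomarker leaves P5 open; dropping Treatment leaves P3 open), so no proper subset is valid.
Among all size-2 subsets of the eligible variables, only {Biomarker, Treatment} blocks every backdoor path, so it is the unique smallest valid adjustment set.

{Biomarker, Treatment}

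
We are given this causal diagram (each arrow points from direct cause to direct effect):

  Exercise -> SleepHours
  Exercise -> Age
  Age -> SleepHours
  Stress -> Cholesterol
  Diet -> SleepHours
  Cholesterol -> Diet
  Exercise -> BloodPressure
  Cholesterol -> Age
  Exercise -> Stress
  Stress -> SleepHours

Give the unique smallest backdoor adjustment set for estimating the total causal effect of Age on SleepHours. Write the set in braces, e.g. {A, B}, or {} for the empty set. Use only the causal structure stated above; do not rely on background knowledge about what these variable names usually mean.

Variables eligible for adjustment (non-descendants of Age, excluding Age and SleepHours): {BloodPressure, Cholesterol, Diet, Exercise, Stress}.
Backdoor paths from Age to SleepHours:
  P1: Age <- Exercise -> Stress -> Cholesterol -> Diet -> SleepHours
  P2: Age <- Exercise -> Stress -> SleepHours
  P3: Age <- Exercise -> SleepHours
  P4: Age <- Cholesterol <- Stress <- Exercise -> SleepHours
  P5: Age <- Cholesterol <- Stress -> SleepHours
  P6: Age <- Cholesterol -> Diet -> SleepHours
The empty set is not sufficient: P1 (Age <- Exercise -> Stress -> Cholesterol -> Diet -> SleepHours) has no collider blocking it and no conditioned non-collider, so it is open.
Try {Cholesterol, Exercise}:
  P1: blocked at fork node Exercise ∈ conditioning set.
  P2: blocked at fork node Exercise ∈ conditioning set.
  P3: blocked at fork node Exercise ∈ conditioning set.
  P4: blocked at chain node Cholesterol ∈ conditioning set.
  P5: blocked at chain node Cholesterol ∈ conditioning set.
  P6: blocked at fork node Cholesterol ∈ conditioning set.
{Cholesterol, Exercise} contains no descendant of Age and blocks every backdoor path.
Every element of {Cholesterol, Exercise} is needed (dropping Cholesterol leaves P5 open; dropping Exercise leaves P2 open), so no proper subset is valid.
Among all size-2 subsets of the eligible variables, only {Cholesterol, Exercise} blocks every backdoor path, so it is the unique smallest valid adjustment set.

{Cholesterol, Exercise}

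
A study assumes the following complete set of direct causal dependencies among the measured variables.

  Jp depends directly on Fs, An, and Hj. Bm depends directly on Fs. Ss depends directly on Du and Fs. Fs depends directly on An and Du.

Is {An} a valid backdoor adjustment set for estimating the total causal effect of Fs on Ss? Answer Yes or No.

Backdoor paths from Fs to Ss (paths whose first edge points into Fs):
  P1: Fs <- Du -> Ss
Condition 1 (no descendant of Fs in the set): holds — descendants of Fs are {Bm, Jp, Ss}; none are in {An}.
Condition 2 (every backdoor path blocked by {An}):
  P1: open — no interior node is in the conditioning set.
{An} does not satisfy the backdoor criterion.

No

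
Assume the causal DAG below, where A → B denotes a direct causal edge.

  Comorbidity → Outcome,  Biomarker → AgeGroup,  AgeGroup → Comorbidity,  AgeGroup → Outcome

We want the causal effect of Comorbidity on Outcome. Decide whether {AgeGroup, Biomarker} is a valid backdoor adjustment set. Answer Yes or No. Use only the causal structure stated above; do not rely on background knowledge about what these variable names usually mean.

Backdoor paths from Comorbidity to Outcome (paths whose first edge points into Comorbidity):
  P1: Comorbidity <- AgeGroup -> Outcome
Condition 1 (no descendant of Comorbidity in the set): holds — descendants of Comorbidity are {Outcome}; none are in {AgeGroup, Biomarker}.
Condition 2 (every backdoor path blocked by {AgeGroup, Biomarker}):
  P1: blocked at fork node AgeGroup ∈ conditioning set.
{AgeGroup, Biomarker} satisfies the backdoor criterion.

Yes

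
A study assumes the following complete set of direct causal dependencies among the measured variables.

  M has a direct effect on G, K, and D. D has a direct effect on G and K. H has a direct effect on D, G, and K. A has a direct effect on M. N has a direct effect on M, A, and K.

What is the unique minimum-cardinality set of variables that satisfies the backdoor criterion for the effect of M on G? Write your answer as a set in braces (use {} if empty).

Variables eligible for adjustment (non-descendants of M, excluding M and G): {A, H, N}.
Backdoor paths from M to G:
  P1: M <- N -> K <- H -> D -> G
  P2: M <- N -> K <- H -> G
  P3: M <- N -> K <- D <- H -> G
  P4: M <- N -> K <- D -> G
  P5: M <- A <- N -> K <- H -> D -> G
  P6: M <- A <- N -> K <- H -> G
  P7: M <- A <- N -> K <- D <- H -> G
  P8: M <- A <- N -> K <- D -> G
Each backdoor path contains an unconditioned collider, so every path is already blocked with the empty conditioning set:
  P1: blocked at collider K (neither it nor any descendant is in the conditioning set).
  P2: blocked at collider K (neither it nor any descendant is in the conditioning set).
  P3: blocked at collider K (neither it nor any descendant is in the conditioning set).
  P4: blocked at collider K (neither it nor any descendant is in the conditioning set).
  P5: blocked at collider K (neither it nor any descendant is in the conditioning set).
  P6: blocked at collider K (neither it nor any descendant is in the conditioning set).
  P7: blocked at collider K (neither it nor any descendant is in the conditioning set).
  P8: blocked at collider K (neither it nor any descendant is in the conditioning set).
The empty set is therefore the unique smallest valid set.

{}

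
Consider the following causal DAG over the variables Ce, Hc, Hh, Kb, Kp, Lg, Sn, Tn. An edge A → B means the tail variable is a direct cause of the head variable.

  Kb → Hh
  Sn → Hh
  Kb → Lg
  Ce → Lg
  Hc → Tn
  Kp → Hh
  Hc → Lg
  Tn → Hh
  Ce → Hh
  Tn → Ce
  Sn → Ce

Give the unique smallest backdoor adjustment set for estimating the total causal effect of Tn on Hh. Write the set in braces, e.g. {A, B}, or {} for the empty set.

Variables eligible for adjustment (non-descendants of Tn, excluding Tn and Hh): {Hc, Kb, Kp, Sn}.
Backdoor paths from Tn to Hh:
  P1: Tn <- Hc -> Lg <- Ce <- Sn -> Hh
  P2: Tn <- Hc -> Lg <- Ce -> Hh
  P3: Tn <- Hc -> Lg <- Kb -> Hh
Each backdoor path contains an unconditioned collider, so every path is already blocked with the empty conditioning set:
  P1: blocked at collider Lg (neither it nor any descendant is in the conditioning set).
  P2: blocked at collider Lg (neither it nor any descendant is in the conditioning set).
  P3: blocked at collider Lg (neither it nor any descendant is in the conditioning set).
The empty set is therefore the unique smallest valid set.

{}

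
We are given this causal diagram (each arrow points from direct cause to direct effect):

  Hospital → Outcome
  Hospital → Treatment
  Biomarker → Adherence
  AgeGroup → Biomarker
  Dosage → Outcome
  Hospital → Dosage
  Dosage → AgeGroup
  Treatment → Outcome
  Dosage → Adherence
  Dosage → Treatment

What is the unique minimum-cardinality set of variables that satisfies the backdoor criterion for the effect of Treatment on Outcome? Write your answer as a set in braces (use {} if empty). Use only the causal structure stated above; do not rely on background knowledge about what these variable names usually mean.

{Dosage, Hospital}

Variables eligible for adjustment (non-descendants of Treatment, excluding Treatment and Outcome): {Adherence, AgeGroup, Biomarker, Dosage, Hospital}.
Backdoor paths from Treatment to Outcome:
  P1: Treatment <- Hospital -> Dosage -> Outcome
  P2: Treatment <- Hospital -> Outcome
  P3: Treatment <- Dosage <- Hospital -> Outcome
  P4: Treatment <- Dosage -> Outcome
The empty set is not sufficient: P1 (Treatment <- Hospital -> Dosage -> Outcome) has no collider blocking it and no conditioned non-collider, so it is open.
Try {Dosage, Hospital}:
  P1: blocked at fork node Hospital ∈ conditioning set.
  P2: blocked at fork node Hospital ∈ conditioning set.
  P3: blocked at chain node Dosage ∈ conditioning set.
  P4: blocked at fork node Dosage ∈ conditioning set.
{Dosage, Hospital} contains no descendant of Treatment and blocks every backdoor path.
Every element of {Dosage, Hospital} is needed (dropping Dosage leaves P4 open; dropping Hospital leaves P2 open), so no proper subset is valid.
Among all size-2 subsets of the eligible variables, only {Dosage, Hospital} blocks every backdoor path, so it is the unique smallest valid adjustment set.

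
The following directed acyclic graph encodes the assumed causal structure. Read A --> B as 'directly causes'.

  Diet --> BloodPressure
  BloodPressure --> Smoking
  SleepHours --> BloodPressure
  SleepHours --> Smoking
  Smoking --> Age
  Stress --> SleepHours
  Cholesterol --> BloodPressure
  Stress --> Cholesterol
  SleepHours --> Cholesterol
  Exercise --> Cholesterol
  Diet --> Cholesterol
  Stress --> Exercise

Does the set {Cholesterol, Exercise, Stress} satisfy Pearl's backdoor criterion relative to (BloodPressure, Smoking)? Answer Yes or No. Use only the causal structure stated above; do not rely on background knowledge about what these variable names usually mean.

Backdoor paths from BloodPressure to Smoking (paths whose first edge points into BloodPressure):
  P1: BloodPressure <- Diet -> Cholesterol <- Stress -> SleepHours -> Smoking
  P2: BloodPressure <- Diet -> Cholesterol <- Exercise <- Stress -> SleepHours -> Smoking
  P3: BloodPressure <- Diet -> Cholesterol <- SleepHours -> Smoking
  P4: BloodPressure <- SleepHours -> Smoking
  P5: BloodPressure <- Cholesterol <- Stress -> SleepHours -> Smoking
  P6: BloodPressure <- Cholesterol <- Exercise <- Stress -> SleepHours -> Smoking
  P7: BloodPressure <- Cholesterol <- SleepHours -> Smoking
Condition 1 (no descendant of BloodPressure in the set): holds — descendants of BloodPressure are {Age, Smoking}; none are in {Cholesterol, Exercise, Stress}.
Condition 2 (every backdoor path blocked by {Cholesterol, Exercise, Stress}):
  P1: blocked at fork node Stress ∈ conditioning set.
  P2: blocked at chain node Exercise ∈ conditioning set.
  P3: open — collider(s) Cholesterol are conditioned on (or have a conditioned descendant) and no non-collider on the path is in the set.
  P4: open — no interior node is in the conditioning set.
  P5: blocked at chain node Cholesterol ∈ conditioning set.
  P6: blocked at chain node Cholesterol ∈ conditioning set.
  P7: blocked at chain node Cholesterol ∈ conditioning set.
{Cholesterol, Exercise, Stress} does not satisfy the backdoor criterion.

No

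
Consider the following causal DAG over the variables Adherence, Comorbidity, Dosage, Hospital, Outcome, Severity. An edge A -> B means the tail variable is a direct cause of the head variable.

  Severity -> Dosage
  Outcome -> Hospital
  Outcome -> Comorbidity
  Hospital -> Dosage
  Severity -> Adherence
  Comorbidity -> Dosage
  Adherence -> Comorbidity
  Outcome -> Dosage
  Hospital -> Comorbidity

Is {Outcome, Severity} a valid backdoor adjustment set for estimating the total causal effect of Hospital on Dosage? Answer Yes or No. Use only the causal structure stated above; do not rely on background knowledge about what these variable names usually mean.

Backdoor paths from Hospital to Dosage (paths whose first edge points into Hospital):
  P1: Hospital <- Outcome -> Comorbidity <- Adherence <- Severity -> Dosage
  P2: Hospital <- Outcome -> Comorbidity -> Dosage
  P3: Hospital <- Outcome -> Dosage
Condition 1 (no descendant of Hospital in the set): holds — descendants of Hospital are {Comorbidity, Dosage}; none are in {Outcome, Severity}.
Condition 2 (every backdoor path blocked by {Outcome, Severity}):
  P1: blocked at fork node Outcome ∈ conditioning set.
  P2: blocked at fork node Outcome ∈ conditioning set.
  P3: blocked at fork node Outcome ∈ conditioning set.
{Outcome, Severity} satisfies the backdoor criterion.

Yes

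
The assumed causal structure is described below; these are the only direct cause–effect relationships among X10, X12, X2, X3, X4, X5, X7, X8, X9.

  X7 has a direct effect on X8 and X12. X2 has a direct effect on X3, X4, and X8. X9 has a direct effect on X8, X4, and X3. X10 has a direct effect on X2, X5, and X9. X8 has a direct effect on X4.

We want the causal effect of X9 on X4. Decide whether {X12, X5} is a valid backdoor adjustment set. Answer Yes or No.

No

Backdoor paths from X9 to X4 (paths whose first edge points into X9):
  P1: X9 <- X10 -> X2 -> X8 -> X4
  P2: X9 <- X10 -> X2 -> X4
Condition 1 (no descendant of X9 in the set): holds — descendants of X9 are {X3, X4, X8}; none are in {X12, X5}.
Condition 2 (every backdoor path blocked by {X12, X5}):
  P1: open — no interior node is in the conditioning set.
  P2: open — no interior node is in the conditioning set.
{X12, X5} does not satisfy the backdoor criterion.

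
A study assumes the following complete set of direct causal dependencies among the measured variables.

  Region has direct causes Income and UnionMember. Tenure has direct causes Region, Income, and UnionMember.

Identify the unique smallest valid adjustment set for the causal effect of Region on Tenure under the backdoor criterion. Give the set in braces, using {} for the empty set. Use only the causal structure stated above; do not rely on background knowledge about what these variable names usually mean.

Variables eligible for adjustment (non-descendants of Region, excluding Region and Tenure): {Income, UnionMember}.
Backdoor paths from Region to Tenure:
  P1: Region <- UnionMember -> Tenure
  P2: Region <- Income -> Tenure
The empty set is not sufficient: P1 (Region <- UnionMember -> Tenure) has no collider blocking it and no conditioned non-collider, so it is open.
Try {Income, UnionMember}:
  P1: blocked at fork node UnionMember ∈ conditioning set.
  P2: blocked at fork node Income ∈ conditioning set.
{Income, UnionMember} contains no descendant of Region and blocks every backdoor path.
Every element of {Income, UnionMember} is needed (dropping Income leaves P2 open; dropping UnionMember leaves P1 open), so no proper subset is valid.
Among all size-2 subsets of the eligible variables, only {Income, UnionMember} blocks every backdoor path, so it is the unique smallest valid adjustment set.

{Income, UnionMember}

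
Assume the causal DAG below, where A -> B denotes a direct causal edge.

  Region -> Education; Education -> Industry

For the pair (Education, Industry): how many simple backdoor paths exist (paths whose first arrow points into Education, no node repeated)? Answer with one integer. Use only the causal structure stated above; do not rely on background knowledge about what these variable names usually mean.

0

A backdoor path from Education to Industry is any simple undirected path whose first edge points into Education (i.e. leaves Education via a parent).
Parents of Education: {Region}.
No simple path from any parent of Education reaches Industry without revisiting Education, so there are no backdoor paths.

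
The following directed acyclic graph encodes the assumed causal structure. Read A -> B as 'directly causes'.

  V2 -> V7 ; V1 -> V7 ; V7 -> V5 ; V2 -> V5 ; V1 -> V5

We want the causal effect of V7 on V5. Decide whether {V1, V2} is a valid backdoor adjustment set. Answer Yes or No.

Backdoor paths from V7 to V5 (paths whose first edge points into V7):
  P1: V7 <- V1 -> V5
  P2: V7 <- V2 -> V5
Condition 1 (no descendant of V7 in the set): holds — descendants of V7 are {V5}; none are in {V1, V2}.
Condition 2 (every backdoor path blocked by {V1, V2}):
  P1: blocked at fork node V1 ∈ conditioning set.
  P2: blocked at fork node V2 ∈ conditioning set.
{V1, V2} satisfies the backdoor criterion.

Yes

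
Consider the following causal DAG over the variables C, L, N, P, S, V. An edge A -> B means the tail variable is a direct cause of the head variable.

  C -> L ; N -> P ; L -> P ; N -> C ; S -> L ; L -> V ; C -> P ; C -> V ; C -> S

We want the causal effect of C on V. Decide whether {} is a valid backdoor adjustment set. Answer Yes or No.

Backdoor paths from C to V (paths whose first edge points into C):
  P1: C <- N -> P <- L -> V
Condition 1 (no descendant of C in the set): holds — descendants of C are {L, P, S, V}; none are in {}.
Condition 2 (every backdoor path blocked by {}):
  P1: blocked at collider P (neither it nor any descendant is in the conditioning set).
{} satisfies the backdoor criterion.

Yes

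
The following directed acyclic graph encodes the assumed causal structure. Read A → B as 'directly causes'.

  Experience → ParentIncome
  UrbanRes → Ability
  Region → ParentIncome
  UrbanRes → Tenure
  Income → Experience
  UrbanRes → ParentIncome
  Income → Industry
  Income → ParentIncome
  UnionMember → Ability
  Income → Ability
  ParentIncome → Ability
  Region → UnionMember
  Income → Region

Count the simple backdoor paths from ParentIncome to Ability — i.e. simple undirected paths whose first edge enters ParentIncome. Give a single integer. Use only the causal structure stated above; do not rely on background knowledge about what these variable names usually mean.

A backdoor path from ParentIncome to Ability is any simple undirected path whose first edge points into ParentIncome (i.e. leaves ParentIncome via a parent).
Parents of ParentIncome: {Experience, Income, Region, UrbanRes}.
Enumerating:
  P1: ParentIncome <- UrbanRes -> Ability
  P2: ParentIncome <- Income -> Region -> UnionMember -> Ability
  P3: ParentIncome <- Income -> Ability
  P4: ParentIncome <- Region <- Income -> Ability
  P5: ParentIncome <- Region -> UnionMember -> Ability
  P6: ParentIncome <- Experience <- Income -> Region -> UnionMember -> Ability
  P7: ParentIncome <- Experience <- Income -> Ability
That exhausts the simple backdoor paths. Count: 7.

7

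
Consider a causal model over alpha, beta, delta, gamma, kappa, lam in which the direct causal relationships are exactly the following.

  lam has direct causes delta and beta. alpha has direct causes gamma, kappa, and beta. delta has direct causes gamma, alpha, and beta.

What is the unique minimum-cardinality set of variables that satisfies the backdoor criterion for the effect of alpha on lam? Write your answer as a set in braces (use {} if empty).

{beta, gamma}

Variables eligible for adjustment (non-descendants of alpha, excluding alpha and lam): {beta, gamma, kappa}.
Backdoor paths from alpha to lam:
  P1: alpha <- gamma -> delta <- beta -> lam
  P2: alpha <- gamma -> delta -> lam
  P3: alpha <- beta -> delta -> lam
  P4: alpha <- beta -> lam
The empty set is not sufficient: P2 (alpha <- gamma -> delta -> lam) has no collider blocking it and no conditioned non-collider, so it is open.
Try {beta, gamma}:
  P1: blocked at fork node gamma ∈ conditioning set.
  P2: blocked at fork node gamma ∈ conditioning set.
  P3: blocked at fork node beta ∈ conditioning set.
  P4: blocked at fork node beta ∈ conditioning set.
{beta, gamma} contains no descendant of alpha and blocks every backdoor path.
Every element of {beta, gamma} is needed (dropping beta leaves P3 open; dropping gamma leaves P2 open), so no proper subset is valid.
Among all size-2 subsets of the eligible variables, only {beta, gamma} blocks every backdoor path, so it is the unique smallest valid adjustment set.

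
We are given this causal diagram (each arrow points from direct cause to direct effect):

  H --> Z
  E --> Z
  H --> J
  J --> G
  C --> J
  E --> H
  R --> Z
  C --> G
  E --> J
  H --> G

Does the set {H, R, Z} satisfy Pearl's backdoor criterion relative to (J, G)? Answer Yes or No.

No

Backdoor paths from J to G (paths whose first edge points into J):
  P1: J <- C -> G
  P2: J <- E -> H -> G
  P3: J <- E -> Z <- H -> G
  P4: J <- H -> G
Condition 1 (no descendant of J in the set): holds — descendants of J are {G}; none are in {H, R, Z}.
Condition 2 (every backdoor path blocked by {H, R, Z}):
  P1: open — no interior node is in the conditioning set.
  P2: blocked at chain node H ∈ conditioning set.
  P3: blocked at fork node H ∈ conditioning set.
  P4: blocked at fork node H ∈ conditioning set.
{H, R, Z} does not satisfy the backdoor criterion.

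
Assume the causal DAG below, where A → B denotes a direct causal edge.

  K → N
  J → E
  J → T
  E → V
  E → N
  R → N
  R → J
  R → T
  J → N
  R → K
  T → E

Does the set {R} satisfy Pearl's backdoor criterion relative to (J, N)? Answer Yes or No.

Yes

Backdoor paths from J to N (paths whose first edge points into J):
  P1: J <- R -> T -> E -> N
  P2: J <- R -> K -> N
  P3: J <- R -> N
Condition 1 (no descendant of J in the set): holds — descendants of J are {E, N, T, V}; none are in {R}.
Condition 2 (every backdoor path blocked by {R}):
  P1: blocked at fork node R ∈ conditioning set.
  P2: blocked at fork node R ∈ conditioning set.
  P3: blocked at fork node R ∈ conditioning set.
{R} satisfies the backdoor criterion.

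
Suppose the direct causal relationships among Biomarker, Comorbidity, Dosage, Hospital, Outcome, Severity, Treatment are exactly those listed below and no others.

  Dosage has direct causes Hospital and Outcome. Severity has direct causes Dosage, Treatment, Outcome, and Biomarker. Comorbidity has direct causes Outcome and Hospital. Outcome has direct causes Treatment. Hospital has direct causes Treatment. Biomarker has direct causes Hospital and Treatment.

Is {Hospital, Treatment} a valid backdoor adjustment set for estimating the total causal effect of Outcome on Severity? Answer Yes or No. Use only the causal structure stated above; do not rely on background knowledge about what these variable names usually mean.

Yes

Backdoor paths from Outcome to Severity (paths whose first edge points into Outcome):
  P1: Outcome <- Treatment -> Hospital -> Biomarker -> Severity
  P2: Outcome <- Treatment -> Hospital -> Dosage -> Severity
  P3: Outcome <- Treatment -> Biomarker <- Hospital -> Dosage -> Severity
  P4: Outcome <- Treatment -> Biomarker -> Severity
  P5: Outcome <- Treatment -> Severity
Condition 1 (no descendant of Outcome in the set): holds — descendants of Outcome are {Comorbidity, Dosage, Severity}; none are in {Hospital, Treatment}.
Condition 2 (every backdoor path blocked by {Hospital, Treatment}):
  P1: blocked at fork node Treatment ∈ conditioning set.
  P2: blocked at fork node Treatment ∈ conditioning set.
  P3: blocked at fork node Treatment ∈ conditioning set.
  P4: blocked at fork node Treatment ∈ conditioning set.
  P5: blocked at fork node Treatment ∈ conditioning set.
{Hospital, Treatment} satisfies the backdoor criterion.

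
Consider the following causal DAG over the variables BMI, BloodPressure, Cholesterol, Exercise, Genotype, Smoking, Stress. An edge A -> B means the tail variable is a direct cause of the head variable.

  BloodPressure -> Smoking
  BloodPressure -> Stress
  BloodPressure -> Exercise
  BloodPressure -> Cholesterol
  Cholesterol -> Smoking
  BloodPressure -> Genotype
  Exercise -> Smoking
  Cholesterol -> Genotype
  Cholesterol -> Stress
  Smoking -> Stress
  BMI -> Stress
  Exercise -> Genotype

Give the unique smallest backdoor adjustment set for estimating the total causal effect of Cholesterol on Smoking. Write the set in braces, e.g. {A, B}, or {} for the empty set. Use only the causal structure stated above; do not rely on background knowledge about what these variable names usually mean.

{BloodPressure}

Variables eligible for adjustment (non-descendants of Cholesterol, excluding Cholesterol and Smoking): {BMI, BloodPressure, Exercise}.
Backdoor paths from Cholesterol to Smoking:
  P1: Cholesterol <- BloodPressure -> Exercise -> Smoking
  P2: Cholesterol <- BloodPressure -> Genotype <- Exercise -> Smoking
  P3: Cholesterol <- BloodPressure -> Smoking
  P4: Cholesterol <- BloodPressure -> Stress <- Smoking
The empty set is not sufficient: P1 (Cholesterol <- BloodPressure -> Exercise -> Smoking) has no collider blocking it and no conditioned non-collider, so it is open.
Try {BloodPressure}:
  P1: blocked at fork node BloodPressure ∈ conditioning set.
  P2: blocked at fork node BloodPressure ∈ conditioning set.
  P3: blocked at fork node BloodPressure ∈ conditioning set.
  P4: blocked at fork node BloodPressure ∈ conditioning set.
{BloodPressure} contains no descendant of Cholesterol and blocks every backdoor path.
No other singleton works — e.g. {BMI} leaves P1 open — so {BloodPressure} is the unique smallest valid adjustment set.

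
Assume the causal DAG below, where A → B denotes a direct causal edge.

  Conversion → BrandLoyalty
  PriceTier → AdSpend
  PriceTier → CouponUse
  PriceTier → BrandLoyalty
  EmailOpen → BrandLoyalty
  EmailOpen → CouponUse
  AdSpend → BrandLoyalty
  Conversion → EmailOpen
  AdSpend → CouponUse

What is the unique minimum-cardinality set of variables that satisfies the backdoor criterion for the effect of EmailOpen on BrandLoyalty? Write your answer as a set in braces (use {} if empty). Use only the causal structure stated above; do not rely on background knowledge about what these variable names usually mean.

Variables eligible for adjustment (non-descendants of EmailOpen, excluding EmailOpen and BrandLoyalty): {AdSpend, Conversion, PriceTier}.
Backdoor paths from EmailOpen to BrandLoyalty:
  P1: EmailOpen <- Conversion -> BrandLoyalty
The empty set is not sufficient: P1 (EmailOpen <- Conversion -> BrandLoyalty) has no collider blocking it and no conditioned non-collider, so it is open.
Try {Conversion}:
  P1: blocked at fork node Conversion ∈ conditioning set.
{Conversion} contains no descendant of EmailOpen and blocks every backdoor path.
No other singleton works — e.g. {PriceTier} leaves P1 open — so {Conversion} is the unique smallest valid adjustment set.

{Conversion}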